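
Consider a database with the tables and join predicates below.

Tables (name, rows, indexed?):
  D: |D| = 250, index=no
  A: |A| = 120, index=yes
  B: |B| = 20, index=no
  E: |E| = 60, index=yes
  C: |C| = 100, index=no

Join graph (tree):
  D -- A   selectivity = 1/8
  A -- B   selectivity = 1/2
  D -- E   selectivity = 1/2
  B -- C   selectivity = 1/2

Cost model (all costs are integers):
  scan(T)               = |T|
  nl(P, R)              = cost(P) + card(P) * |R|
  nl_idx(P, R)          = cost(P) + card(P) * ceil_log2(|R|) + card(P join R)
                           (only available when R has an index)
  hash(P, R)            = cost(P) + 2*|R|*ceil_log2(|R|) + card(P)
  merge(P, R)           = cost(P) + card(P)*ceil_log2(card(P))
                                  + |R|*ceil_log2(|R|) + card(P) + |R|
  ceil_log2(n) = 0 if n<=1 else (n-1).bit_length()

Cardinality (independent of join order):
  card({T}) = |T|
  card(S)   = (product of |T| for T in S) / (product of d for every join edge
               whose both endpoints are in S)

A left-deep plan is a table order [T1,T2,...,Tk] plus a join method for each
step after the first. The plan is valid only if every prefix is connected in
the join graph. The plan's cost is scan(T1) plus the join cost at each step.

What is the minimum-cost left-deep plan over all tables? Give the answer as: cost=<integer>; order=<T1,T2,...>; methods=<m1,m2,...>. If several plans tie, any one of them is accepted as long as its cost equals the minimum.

cost=1170260; order=A,B,D,E,C; methods=hash,hash,hash,hash

Selinger DP (subsets sized 1..n):
  {D}: scan cost=250, card=250
  {A}: scan cost=120, card=120
  {B}: scan cost=20, card=20
  {E}: scan cost=60, card=60
  {C}: scan cost=100, card=100
  {AD}: card=3750; try (A,hash)→2180, (D,merge)→3330, (A,merge)→3460, (D,hash)→4240, (A,nl_idx)→5750, (D,nl)→30120 …(+1); best=2180 via (A,hash)
  {DE}: card=7500; try (E,hash)→1220, (D,merge)→2730, (E,merge)→2920, (D,hash)→4120, (E,nl_idx)→9250, (D,nl)→15060 …(+1); best=1220 via (E,hash)
  {AB}: card=1200; try (B,hash)→440, (A,merge)→1100, (B,merge)→1200, (A,nl_idx)→1360, (A,hash)→1720, (A,nl)→2420 …(+1); best=440 via (B,hash)
  {BC}: card=1000; try (B,hash)→400, (C,merge)→940, (B,merge)→1020, (C,hash)→1440, (C,nl)→2020, (B,nl)→2100; best=400 via (B,hash)
  {ABD}: card=37500; try (D,hash)→5640, (B,hash)→6130, (D,merge)→17090, (B,merge)→51050, (B,nl)→77180, (D,nl)→300440; best=5640 via (D,hash)
  {ADE}: card=112500; try (E,hash)→6650, (A,hash)→10400, (E,merge)→51350, (A,merge)→107180, (E,nl_idx)→137180, (A,nl_idx)→166220 …(+2); best=6650 via (E,hash)
  {ABC}: card=60000; try (C,hash)→3040, (A,hash)→3080, (A,merge)→12360, (C,merge)→15640, (A,nl_idx)→67400, (A,nl)→120400 …(+1); best=3040 via (C,hash)
  {ABDE}: card=1125000; try (E,hash)→43860, (B,hash)→119350, (E,merge)→643560, (E,nl_idx)→1355640, (B,merge)→2031770, (E,nl)→2255640 …(+1); best=43860 via (E,hash)
  {ABCD}: card=1875000; try (C,hash)→44540, (D,hash)→67040, (C,merge)→643940, (D,merge)→1025290, (C,nl)→3755640, (D,nl)→15003040; best=44540 via (C,hash)
  {ABCDE}: card=56250000; try (C,hash)→1170260, (E,hash)→1920260, (C,merge)→24794660, (E,merge)→41294960, (E,nl_idx)→67544540, (C,nl)→112543860 …(+1); best=1170260 via (C,hash)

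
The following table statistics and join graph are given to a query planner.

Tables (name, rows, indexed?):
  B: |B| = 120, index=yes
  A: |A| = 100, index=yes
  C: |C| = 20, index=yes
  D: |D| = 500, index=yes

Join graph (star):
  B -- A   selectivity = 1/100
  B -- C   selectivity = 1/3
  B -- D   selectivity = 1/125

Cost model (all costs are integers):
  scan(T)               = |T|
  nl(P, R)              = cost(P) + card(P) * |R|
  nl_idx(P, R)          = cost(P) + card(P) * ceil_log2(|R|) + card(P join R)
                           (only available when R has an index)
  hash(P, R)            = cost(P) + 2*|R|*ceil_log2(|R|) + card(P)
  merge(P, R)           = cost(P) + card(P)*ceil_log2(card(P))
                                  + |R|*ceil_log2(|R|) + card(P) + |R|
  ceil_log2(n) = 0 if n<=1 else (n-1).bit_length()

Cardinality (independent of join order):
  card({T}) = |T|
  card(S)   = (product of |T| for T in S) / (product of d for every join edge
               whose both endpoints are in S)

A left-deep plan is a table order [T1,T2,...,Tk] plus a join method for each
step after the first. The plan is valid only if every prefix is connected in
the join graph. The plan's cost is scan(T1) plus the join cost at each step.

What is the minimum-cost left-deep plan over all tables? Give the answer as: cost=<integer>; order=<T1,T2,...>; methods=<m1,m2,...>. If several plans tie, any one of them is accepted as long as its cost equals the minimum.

Selinger DP (subsets sized 1..n):
  {B}: scan cost=120, card=120
  {A}: scan cost=100, card=100
  {C}: scan cost=20, card=20
  {D}: scan cost=500, card=500
  {AB}: card=120; try (B,nl_idx)→920, (A,nl_idx)→1080, (A,hash)→1640, (B,merge)→1860, (B,hash)→1880, (A,merge)→1880 …(+2); best=920 via (B,nl_idx)
  {BC}: card=800; try (C,hash)→440, (B,nl_idx)→960, (B,merge)→1100, (C,merge)→1200, (C,nl_idx)→1520, (B,hash)→1720 …(+2); best=440 via (C,hash)
  {BD}: card=480; try (D,nl_idx)→1680, (B,hash)→2680, (B,nl_idx)→4480, (D,merge)→6080, (B,merge)→6460, (D,hash)→9240 …(+2); best=1680 via (D,nl_idx)
  {ABC}: card=800; try (C,hash)→1240, (C,merge)→2000, (C,nl_idx)→2320, (A,hash)→2640, (C,nl)→3320, (A,nl_idx)→6840 …(+2); best=1240 via (C,hash)
  {ABD}: card=480; try (D,nl_idx)→2480, (A,hash)→3560, (A,nl_idx)→5520, (D,merge)→6880, (A,merge)→7280, (D,hash)→10040 …(+2); best=2480 via (D,nl_idx)
  {BCD}: card=3200; try (C,hash)→2360, (C,merge)→6600, (C,nl_idx)→7280, (D,hash)→10240, (D,nl_idx)→10840, (C,nl)→11280 …(+2); best=2360 via (C,hash)
  {ABCD}: card=3200; try (C,hash)→3160, (A,hash)→6960, (C,merge)→7400, (C,nl_idx)→8080, (D,hash)→11040, (D,nl_idx)→11640 …(+6); best=3160 via (C,hash)

cost=3160; order=A,B,D,C; methods=nl_idx,nl_idx,hash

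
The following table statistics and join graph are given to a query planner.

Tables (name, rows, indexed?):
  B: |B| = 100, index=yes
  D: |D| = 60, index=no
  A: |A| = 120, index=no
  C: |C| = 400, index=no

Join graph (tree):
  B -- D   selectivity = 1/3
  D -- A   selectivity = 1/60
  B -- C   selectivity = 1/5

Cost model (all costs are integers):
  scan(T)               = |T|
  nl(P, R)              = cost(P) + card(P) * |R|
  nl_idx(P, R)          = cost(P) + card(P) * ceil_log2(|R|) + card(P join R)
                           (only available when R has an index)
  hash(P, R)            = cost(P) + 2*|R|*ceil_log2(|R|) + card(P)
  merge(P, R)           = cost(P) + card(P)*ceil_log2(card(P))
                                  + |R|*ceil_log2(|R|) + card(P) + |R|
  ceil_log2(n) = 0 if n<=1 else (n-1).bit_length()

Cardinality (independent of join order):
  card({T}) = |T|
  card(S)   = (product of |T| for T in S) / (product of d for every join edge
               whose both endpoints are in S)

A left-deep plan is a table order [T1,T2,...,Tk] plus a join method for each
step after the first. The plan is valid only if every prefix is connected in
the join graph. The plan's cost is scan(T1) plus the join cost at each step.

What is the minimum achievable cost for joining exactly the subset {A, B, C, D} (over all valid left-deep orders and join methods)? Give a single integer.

13680

Selinger DP over subsets of {A,B,C,D}:
  {B}: scan cost=100, card=100
  {D}: scan cost=60, card=60
  {A}: scan cost=120, card=120
  {C}: scan cost=400, card=400
  {BD}: card=2000; try (D,hash)→920, (B,merge)→1280, (D,merge)→1320, (B,hash)→1520, (B,nl_idx)→2480, (B,nl)→6060 …(+1); best=920 via (D,hash)
  {BC}: card=8000; try (B,hash)→2200, (C,merge)→4900, (B,merge)→5200, (C,hash)→7400, (B,nl_idx)→11200, (C,nl)→40100 …(+1); best=2200 via (B,hash)
  {AD}: card=120; try (D,hash)→960, (A,merge)→1440, (D,merge)→1500, (A,hash)→1800, (A,nl)→7260, (D,nl)→7320; best=960 via (D,hash)
  {ABD}: card=4000; try (B,hash)→2480, (B,merge)→2720, (A,hash)→4600, (B,nl_idx)→5800, (B,nl)→12960, (A,merge)→25880 …(+1); best=2480 via (B,hash)
  {BCD}: card=160000; try (C,hash)→10120, (D,hash)→10920, (C,merge)→28920, (D,merge)→114620, (D,nl)→482200, (C,nl)→800920; best=10120 via (C,hash)
  {ABCD}: card=320000; try (C,hash)→13680, (C,merge)→58480, (A,hash)→171800, (C,nl)→1602480, (A,merge)→3051080, (A,nl)→19210120; best=13680 via (C,hash)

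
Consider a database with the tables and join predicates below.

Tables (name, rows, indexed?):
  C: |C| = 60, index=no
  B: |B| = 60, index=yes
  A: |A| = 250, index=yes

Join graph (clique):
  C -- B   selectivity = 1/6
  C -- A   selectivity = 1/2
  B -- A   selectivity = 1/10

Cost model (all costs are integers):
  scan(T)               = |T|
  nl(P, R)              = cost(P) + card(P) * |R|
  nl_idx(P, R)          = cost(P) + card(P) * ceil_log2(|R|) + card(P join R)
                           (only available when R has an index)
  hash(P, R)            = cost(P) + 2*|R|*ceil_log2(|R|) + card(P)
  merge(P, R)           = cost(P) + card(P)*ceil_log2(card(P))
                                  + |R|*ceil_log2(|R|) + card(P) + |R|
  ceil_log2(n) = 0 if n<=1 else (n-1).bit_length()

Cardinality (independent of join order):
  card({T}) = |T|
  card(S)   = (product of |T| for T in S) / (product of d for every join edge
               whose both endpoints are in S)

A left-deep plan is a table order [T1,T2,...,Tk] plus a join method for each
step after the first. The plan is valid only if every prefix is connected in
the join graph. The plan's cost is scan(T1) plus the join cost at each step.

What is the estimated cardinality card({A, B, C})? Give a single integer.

Tables in S: A(250), B(60), C(60)
Edges inside S: C-B(d=6), C-A(d=2), B-A(d=10)
numerator = 250 * 60 * 60 = 900000
denominator = 6 * 2 * 10 = 120
card(S) = 900000 / 120 = 7500

7500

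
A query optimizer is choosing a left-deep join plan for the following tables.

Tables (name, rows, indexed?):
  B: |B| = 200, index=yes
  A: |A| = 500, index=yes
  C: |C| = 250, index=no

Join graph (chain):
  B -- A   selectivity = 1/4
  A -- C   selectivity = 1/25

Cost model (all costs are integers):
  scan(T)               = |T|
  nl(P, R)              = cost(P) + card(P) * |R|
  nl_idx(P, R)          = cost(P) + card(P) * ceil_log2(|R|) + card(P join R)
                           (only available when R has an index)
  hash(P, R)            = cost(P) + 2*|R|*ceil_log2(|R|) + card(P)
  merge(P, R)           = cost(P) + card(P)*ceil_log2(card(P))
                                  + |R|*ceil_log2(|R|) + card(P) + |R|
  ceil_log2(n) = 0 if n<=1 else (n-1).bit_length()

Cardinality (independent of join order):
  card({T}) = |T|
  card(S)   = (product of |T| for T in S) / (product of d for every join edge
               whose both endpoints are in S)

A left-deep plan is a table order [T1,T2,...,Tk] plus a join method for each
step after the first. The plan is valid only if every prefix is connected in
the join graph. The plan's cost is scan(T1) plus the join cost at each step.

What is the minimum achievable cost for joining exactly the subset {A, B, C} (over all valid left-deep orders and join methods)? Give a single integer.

13200

Selinger DP over subsets of {A,B,C}:
  {B}: scan cost=200, card=200
  {A}: scan cost=500, card=500
  {C}: scan cost=250, card=250
  {AB}: card=25000; try (B,hash)→4200, (A,merge)→7000, (B,merge)→7300, (A,hash)→9400, (A,nl_idx)→27000, (B,nl_idx)→29500 …(+2); best=4200 via (B,hash)
  {AC}: card=5000; try (C,hash)→5000, (A,merge)→7500, (A,nl_idx)→7500, (C,merge)→7750, (A,hash)→9500, (A,nl)→125250 …(+1); best=5000 via (C,hash)
  {ABC}: card=250000; try (B,hash)→13200, (C,hash)→33200, (B,merge)→76800, (B,nl_idx)→295000, (C,merge)→406450, (B,nl)→1005000 …(+1); best=13200 via (B,hash)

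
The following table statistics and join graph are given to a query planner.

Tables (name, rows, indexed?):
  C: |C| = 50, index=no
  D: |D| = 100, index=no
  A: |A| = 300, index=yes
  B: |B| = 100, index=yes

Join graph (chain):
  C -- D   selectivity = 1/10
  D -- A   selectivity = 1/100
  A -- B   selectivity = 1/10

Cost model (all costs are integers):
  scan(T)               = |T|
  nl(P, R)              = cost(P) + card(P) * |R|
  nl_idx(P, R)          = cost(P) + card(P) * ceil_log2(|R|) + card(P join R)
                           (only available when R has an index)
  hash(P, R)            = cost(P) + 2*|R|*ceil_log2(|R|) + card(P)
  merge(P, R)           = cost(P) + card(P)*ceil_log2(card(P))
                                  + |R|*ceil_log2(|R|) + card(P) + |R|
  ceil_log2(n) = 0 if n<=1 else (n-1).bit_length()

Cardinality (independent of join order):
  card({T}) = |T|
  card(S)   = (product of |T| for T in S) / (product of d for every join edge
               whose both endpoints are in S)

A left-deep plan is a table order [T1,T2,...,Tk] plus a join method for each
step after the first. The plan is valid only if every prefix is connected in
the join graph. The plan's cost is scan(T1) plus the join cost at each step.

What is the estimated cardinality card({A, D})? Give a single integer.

Tables in S: A(300), D(100)
Edges inside S: D-A(d=100)
numerator = 300 * 100 = 30000
denominator = 100 = 100
card(S) = 30000 / 100 = 300

300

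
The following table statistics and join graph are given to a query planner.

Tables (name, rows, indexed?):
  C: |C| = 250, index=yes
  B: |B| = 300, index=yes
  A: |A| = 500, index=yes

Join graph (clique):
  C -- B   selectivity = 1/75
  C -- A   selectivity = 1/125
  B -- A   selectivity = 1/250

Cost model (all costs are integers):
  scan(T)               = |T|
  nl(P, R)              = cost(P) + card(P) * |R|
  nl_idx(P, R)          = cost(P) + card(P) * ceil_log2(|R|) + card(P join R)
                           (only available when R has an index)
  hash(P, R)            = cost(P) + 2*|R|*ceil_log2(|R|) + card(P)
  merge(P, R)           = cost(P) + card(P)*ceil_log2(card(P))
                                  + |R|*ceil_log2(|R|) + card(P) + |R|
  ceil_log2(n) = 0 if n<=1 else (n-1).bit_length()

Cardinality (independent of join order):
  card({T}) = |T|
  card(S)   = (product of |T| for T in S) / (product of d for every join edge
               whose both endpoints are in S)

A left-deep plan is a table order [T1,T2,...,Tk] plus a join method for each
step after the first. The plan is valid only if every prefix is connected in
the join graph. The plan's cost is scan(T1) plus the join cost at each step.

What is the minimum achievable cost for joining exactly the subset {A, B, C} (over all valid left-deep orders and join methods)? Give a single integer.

8200

Selinger DP over subsets of {A,B,C}:
  {C}: scan cost=250, card=250
  {B}: scan cost=300, card=300
  {A}: scan cost=500, card=500
  {BC}: card=1000; try (B,nl_idx)→3500, (C,nl_idx)→3700, (C,hash)→4600, (B,merge)→5500, (C,merge)→5550, (B,hash)→5900 …(+2); best=3500 via (B,nl_idx)
  {AC}: card=1000; try (A,nl_idx)→3500, (C,hash)→5000, (C,nl_idx)→5500, (A,merge)→7500, (C,merge)→7750, (A,hash)→9500 …(+2); best=3500 via (A,nl_idx)
  {AB}: card=600; try (A,nl_idx)→3600, (B,nl_idx)→5600, (B,hash)→6400, (A,merge)→8300, (B,merge)→8500, (A,hash)→9600 …(+2); best=3600 via (A,nl_idx)
  {ABC}: card=16; try (C,hash)→8200, (C,nl_idx)→8416, (B,hash)→9900, (C,merge)→12450, (B,nl_idx)→12516, (A,nl_idx)→12516 …(+6); best=8200 via (C,hash)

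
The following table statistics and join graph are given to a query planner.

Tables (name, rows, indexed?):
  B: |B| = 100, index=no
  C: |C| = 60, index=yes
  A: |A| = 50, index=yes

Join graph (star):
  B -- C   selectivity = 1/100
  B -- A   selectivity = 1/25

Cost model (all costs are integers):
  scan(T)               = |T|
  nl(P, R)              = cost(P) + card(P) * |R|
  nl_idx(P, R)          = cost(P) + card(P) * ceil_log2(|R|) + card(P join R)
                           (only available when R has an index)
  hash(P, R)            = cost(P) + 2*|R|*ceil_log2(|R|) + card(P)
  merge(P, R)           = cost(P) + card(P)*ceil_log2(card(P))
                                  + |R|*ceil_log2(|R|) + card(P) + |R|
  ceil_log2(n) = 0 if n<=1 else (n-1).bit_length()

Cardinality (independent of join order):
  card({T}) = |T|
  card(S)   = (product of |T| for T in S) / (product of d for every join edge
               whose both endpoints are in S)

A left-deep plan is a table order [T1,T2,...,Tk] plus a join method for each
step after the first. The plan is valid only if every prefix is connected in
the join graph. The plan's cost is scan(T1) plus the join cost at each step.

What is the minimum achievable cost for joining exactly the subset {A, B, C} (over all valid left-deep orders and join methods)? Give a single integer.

1240

Selinger DP over subsets of {A,B,C}:
  {B}: scan cost=100, card=100
  {C}: scan cost=60, card=60
  {A}: scan cost=50, card=50
  {BC}: card=60; try (C,nl_idx)→760, (C,hash)→920, (B,merge)→1280, (C,merge)→1320, (B,hash)→1520, (B,nl)→6060 …(+1); best=760 via (C,nl_idx)
  {AB}: card=200; try (A,hash)→800, (A,nl_idx)→900, (B,merge)→1200, (A,merge)→1250, (B,hash)→1500, (B,nl)→5050 …(+1); best=800 via (A,hash)
  {ABC}: card=120; try (A,nl_idx)→1240, (A,hash)→1420, (A,merge)→1530, (C,hash)→1720, (C,nl_idx)→2120, (C,merge)→3020 …(+2); best=1240 via (A,nl_idx)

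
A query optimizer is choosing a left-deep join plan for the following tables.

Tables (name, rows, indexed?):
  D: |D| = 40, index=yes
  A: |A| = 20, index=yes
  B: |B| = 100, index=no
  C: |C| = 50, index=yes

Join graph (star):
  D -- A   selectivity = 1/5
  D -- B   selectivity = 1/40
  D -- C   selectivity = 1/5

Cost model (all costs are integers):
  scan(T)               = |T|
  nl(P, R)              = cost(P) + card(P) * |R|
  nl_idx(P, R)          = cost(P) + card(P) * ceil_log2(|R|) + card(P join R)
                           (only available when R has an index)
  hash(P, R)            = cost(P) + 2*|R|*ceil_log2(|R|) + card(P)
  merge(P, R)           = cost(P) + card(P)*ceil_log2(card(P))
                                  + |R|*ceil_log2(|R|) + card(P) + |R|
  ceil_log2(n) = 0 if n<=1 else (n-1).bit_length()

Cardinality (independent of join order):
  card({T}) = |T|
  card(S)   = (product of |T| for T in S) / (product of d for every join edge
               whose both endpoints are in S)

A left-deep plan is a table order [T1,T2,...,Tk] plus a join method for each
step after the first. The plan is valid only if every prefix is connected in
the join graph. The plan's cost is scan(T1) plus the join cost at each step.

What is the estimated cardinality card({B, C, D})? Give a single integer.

1000

Tables in S: B(100), C(50), D(40)
Edges inside S: D-B(d=40), D-C(d=5)
numerator = 100 * 50 * 40 = 200000
denominator = 40 * 5 = 200
card(S) = 200000 / 200 = 1000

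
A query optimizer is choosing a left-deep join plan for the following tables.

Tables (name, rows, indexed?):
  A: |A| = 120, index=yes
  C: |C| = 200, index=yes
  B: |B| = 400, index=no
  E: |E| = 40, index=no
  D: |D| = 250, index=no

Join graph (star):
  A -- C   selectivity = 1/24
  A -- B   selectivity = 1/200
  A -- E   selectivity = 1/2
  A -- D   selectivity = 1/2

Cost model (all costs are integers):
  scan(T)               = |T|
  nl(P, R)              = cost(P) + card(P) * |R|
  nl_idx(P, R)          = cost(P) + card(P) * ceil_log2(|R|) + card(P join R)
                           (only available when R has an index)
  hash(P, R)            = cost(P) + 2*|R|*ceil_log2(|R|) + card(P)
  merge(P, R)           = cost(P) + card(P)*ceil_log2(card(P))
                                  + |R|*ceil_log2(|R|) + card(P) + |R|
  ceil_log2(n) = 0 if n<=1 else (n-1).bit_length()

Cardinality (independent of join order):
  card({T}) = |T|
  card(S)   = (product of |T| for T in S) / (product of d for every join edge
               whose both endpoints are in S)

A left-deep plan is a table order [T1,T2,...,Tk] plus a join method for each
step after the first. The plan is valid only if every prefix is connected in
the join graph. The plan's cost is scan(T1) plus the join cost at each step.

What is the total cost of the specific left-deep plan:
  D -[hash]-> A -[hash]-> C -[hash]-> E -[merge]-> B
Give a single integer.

step 1: scan D: cost=250, card=250
step 2: join A via hash
    card(P join A) = 250*120/(2) = 15000
    cost = 250 + 2*120*7 + 250 = 2180
step 3: join C via hash
    card(P join C) = 15000*200/(24) = 125000
    cost = 2180 + 2*200*8 + 15000 = 20380
step 4: join E via hash
    card(P join E) = 125000*40/(2) = 2500000
    cost = 20380 + 2*40*6 + 125000 = 145860
step 5: join B via merge
    card(P join B) = 2500000*400/(200) = 5000000
    cost = 145860 + 2500000*22 + 400*9 + 2500000 + 400 = 57649860

57649860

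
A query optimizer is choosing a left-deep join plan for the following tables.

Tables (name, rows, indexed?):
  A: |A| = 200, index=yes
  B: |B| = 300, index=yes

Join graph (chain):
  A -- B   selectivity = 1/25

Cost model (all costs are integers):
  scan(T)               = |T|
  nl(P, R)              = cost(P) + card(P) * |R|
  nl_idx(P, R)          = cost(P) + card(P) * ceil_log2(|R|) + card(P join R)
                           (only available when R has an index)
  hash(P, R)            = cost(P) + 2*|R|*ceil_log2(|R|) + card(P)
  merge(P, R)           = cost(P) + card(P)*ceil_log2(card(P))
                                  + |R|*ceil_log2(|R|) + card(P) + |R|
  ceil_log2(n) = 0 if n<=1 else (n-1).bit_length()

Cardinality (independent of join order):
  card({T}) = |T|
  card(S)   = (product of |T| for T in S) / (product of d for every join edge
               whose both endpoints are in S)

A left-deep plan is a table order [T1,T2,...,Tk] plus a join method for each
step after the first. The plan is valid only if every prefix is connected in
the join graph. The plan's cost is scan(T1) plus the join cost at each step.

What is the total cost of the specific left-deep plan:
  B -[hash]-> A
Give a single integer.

step 1: scan B: cost=300, card=300
step 2: join A via hash
    card(P join A) = 300*200/(25) = 2400
    cost = 300 + 2*200*8 + 300 = 3800

3800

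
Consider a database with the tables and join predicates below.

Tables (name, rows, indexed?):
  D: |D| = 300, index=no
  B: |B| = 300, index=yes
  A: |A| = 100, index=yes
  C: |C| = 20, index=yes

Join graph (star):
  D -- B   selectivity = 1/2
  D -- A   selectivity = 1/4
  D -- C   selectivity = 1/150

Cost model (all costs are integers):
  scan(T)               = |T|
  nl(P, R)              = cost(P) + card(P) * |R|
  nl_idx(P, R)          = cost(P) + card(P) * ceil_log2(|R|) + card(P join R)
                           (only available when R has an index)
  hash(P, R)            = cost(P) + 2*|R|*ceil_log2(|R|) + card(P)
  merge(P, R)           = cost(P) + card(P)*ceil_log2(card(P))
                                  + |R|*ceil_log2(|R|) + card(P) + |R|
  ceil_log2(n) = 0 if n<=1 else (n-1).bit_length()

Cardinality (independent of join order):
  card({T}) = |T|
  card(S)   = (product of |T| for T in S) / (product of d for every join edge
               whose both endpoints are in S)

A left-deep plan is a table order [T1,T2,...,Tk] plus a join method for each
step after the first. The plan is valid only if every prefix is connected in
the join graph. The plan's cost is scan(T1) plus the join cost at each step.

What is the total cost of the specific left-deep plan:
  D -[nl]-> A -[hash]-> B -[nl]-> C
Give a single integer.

22543200

step 1: scan D: cost=300, card=300
step 2: join A via nl
    card(P join A) = 300*100/(4) = 7500
    cost = 300 + 300*100 = 30300
step 3: join B via hash
    card(P join B) = 7500*300/(2) = 1125000
    cost = 30300 + 2*300*9 + 7500 = 43200
step 4: join C via nl
    card(P join C) = 1125000*20/(150) = 150000
    cost = 43200 + 1125000*20 = 22543200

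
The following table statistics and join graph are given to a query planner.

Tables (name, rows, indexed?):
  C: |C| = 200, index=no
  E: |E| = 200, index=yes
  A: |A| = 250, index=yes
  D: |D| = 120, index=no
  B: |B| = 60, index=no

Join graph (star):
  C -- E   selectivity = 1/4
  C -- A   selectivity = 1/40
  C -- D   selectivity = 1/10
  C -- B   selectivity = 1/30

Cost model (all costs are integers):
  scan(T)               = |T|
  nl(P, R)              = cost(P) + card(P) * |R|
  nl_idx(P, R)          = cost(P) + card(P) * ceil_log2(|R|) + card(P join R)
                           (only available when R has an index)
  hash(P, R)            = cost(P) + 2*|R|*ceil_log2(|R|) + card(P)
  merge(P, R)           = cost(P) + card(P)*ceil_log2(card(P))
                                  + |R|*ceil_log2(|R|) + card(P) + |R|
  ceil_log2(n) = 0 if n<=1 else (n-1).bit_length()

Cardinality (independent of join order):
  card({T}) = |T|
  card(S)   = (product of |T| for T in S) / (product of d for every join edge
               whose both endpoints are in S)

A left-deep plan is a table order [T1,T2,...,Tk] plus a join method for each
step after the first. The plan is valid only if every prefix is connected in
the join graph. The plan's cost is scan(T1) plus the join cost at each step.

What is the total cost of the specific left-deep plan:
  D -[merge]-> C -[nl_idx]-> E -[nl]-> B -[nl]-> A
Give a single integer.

67342080

step 1: scan D: cost=120, card=120
step 2: join C via merge
    card(P join C) = 120*200/(10) = 2400
    cost = 120 + 120*7 + 200*8 + 120 + 200 = 2880
step 3: join E via nl_idx
    card(P join E) = 2400*200/(4) = 120000
    cost = 2880 + 2400*8 + 120000 = 142080
step 4: join B via nl
    card(P join B) = 120000*60/(30) = 240000
    cost = 142080 + 120000*60 = 7342080
step 5: join A via nl
    card(P join A) = 240000*250/(40) = 1500000
    cost = 7342080 + 240000*250 = 67342080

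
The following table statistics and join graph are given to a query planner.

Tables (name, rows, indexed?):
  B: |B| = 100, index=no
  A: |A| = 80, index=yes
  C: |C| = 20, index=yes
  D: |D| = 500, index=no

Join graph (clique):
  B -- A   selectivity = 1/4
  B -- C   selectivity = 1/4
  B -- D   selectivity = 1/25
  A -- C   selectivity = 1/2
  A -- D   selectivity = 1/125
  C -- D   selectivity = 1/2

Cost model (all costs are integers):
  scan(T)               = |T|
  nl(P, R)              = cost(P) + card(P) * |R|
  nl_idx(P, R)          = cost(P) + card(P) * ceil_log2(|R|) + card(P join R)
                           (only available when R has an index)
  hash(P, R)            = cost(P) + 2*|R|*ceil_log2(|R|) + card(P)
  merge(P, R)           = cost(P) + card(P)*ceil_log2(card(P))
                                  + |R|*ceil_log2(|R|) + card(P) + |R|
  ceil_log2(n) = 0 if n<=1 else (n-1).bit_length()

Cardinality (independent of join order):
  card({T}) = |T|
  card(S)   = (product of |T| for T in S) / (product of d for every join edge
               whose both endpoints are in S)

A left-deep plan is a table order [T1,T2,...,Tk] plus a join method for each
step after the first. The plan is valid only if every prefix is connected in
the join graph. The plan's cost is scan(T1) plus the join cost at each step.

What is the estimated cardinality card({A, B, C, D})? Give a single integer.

400

Tables in S: A(80), B(100), C(20), D(500)
Edges inside S: B-A(d=4), B-C(d=4), B-D(d=25), A-C(d=2), A-D(d=125), C-D(d=2)
numerator = 80 * 100 * 20 * 500 = 80000000
denominator = 4 * 4 * 25 * 2 * 125 * 2 = 200000
card(S) = 80000000 / 200000 = 400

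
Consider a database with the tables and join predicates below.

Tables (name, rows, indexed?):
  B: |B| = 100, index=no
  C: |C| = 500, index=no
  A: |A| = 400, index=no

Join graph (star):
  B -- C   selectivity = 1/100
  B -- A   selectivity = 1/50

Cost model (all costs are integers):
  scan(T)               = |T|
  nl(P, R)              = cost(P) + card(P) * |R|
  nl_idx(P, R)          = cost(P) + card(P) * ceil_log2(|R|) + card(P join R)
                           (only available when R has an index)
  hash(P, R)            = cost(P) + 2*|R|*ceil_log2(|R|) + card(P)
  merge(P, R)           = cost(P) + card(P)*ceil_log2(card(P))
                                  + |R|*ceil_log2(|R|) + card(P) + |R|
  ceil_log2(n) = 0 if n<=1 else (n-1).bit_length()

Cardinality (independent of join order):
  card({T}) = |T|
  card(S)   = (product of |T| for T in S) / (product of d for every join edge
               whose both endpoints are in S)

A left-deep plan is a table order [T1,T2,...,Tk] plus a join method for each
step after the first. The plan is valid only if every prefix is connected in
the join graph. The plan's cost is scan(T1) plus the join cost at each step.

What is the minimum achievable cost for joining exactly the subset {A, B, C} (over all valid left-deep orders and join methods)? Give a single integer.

Selinger DP over subsets of {A,B,C}:
  {B}: scan cost=100, card=100
  {C}: scan cost=500, card=500
  {A}: scan cost=400, card=400
  {BC}: card=500; try (B,hash)→2400, (C,merge)→5900, (B,merge)→6300, (C,hash)→9200, (C,nl)→50100, (B,nl)→50500; best=2400 via (B,hash)
  {AB}: card=800; try (B,hash)→2200, (A,merge)→4900, (B,merge)→5200, (A,hash)→7400, (A,nl)→40100, (B,nl)→40400; best=2200 via (B,hash)
  {ABC}: card=4000; try (A,hash)→10100, (A,merge)→11400, (C,hash)→12000, (C,merge)→16000, (A,nl)→202400, (C,nl)→402200; best=10100 via (A,hash)

10100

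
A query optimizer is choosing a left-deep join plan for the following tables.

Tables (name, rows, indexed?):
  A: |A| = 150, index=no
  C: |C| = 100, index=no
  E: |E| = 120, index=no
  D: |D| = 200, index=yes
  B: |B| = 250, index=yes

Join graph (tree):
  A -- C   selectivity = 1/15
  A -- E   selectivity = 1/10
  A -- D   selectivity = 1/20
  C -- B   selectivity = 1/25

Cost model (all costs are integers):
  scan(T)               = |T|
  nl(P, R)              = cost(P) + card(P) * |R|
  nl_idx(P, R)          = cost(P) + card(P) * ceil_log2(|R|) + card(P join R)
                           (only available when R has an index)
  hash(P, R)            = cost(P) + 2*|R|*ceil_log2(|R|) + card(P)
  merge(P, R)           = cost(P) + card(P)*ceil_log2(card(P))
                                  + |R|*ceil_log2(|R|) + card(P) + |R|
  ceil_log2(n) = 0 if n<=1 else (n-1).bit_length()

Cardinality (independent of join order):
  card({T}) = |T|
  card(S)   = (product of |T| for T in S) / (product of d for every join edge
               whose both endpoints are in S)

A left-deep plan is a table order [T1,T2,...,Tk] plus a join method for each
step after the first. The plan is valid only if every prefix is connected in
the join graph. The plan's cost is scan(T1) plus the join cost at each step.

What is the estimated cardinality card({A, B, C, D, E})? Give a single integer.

Tables in S: A(150), B(250), C(100), D(200), E(120)
Edges inside S: A-C(d=15), A-E(d=10), A-D(d=20), C-B(d=25)
numerator = 150 * 250 * 100 * 200 * 120 = 90000000000
denominator = 15 * 10 * 20 * 25 = 75000
card(S) = 90000000000 / 75000 = 1200000

1200000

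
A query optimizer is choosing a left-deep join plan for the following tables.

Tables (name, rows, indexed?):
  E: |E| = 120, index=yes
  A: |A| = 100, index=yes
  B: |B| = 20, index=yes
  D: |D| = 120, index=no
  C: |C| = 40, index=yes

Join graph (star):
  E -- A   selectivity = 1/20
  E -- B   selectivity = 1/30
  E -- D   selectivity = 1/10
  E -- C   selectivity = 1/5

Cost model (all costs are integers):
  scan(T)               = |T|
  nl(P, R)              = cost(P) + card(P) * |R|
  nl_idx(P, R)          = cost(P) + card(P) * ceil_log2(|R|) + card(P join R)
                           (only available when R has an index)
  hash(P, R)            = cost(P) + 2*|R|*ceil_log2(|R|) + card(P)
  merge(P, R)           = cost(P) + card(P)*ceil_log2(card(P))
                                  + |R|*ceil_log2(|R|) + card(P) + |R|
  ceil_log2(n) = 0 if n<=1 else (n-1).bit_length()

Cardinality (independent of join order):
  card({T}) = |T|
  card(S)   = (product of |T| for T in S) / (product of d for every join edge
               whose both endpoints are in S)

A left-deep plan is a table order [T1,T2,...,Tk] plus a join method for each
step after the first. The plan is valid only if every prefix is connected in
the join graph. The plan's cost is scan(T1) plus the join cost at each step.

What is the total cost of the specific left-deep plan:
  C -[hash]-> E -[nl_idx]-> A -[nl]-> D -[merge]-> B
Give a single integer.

step 1: scan C: cost=40, card=40
step 2: join E via hash
    card(P join E) = 40*120/(5) = 960
    cost = 40 + 2*120*7 + 40 = 1760
step 3: join A via nl_idx
    card(P join A) = 960*100/(20) = 4800
    cost = 1760 + 960*7 + 4800 = 13280
step 4: join D via nl
    card(P join D) = 4800*120/(10) = 57600
    cost = 13280 + 4800*120 = 589280
step 5: join B via merge
    card(P join B) = 57600*20/(30) = 38400
    cost = 589280 + 57600*16 + 20*5 + 57600 + 20 = 1568600

1568600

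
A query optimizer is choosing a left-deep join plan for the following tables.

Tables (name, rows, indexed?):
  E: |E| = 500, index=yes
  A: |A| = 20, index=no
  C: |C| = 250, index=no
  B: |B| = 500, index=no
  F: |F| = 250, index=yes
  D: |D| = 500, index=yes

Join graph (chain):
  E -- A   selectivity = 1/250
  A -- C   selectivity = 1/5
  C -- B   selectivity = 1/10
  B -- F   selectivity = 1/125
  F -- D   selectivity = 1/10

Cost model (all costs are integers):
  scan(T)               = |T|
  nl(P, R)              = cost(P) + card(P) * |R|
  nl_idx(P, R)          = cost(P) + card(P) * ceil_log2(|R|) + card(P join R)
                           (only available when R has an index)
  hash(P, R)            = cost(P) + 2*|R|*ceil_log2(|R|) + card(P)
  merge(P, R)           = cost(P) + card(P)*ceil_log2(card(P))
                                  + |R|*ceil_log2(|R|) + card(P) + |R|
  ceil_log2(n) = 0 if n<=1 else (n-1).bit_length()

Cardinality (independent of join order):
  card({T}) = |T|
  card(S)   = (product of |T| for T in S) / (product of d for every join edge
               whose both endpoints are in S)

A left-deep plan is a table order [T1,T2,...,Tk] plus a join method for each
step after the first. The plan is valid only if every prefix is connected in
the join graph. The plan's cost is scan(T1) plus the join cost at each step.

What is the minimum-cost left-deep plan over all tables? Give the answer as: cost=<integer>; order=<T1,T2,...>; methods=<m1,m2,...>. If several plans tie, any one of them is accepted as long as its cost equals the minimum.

cost=326770; order=A,E,C,B,F,D; methods=nl_idx,merge,hash,hash,hash

Selinger DP (subsets sized 1..n):
  {E}: scan cost=500, card=500
  {A}: scan cost=20, card=20
  {C}: scan cost=250, card=250
  {B}: scan cost=500, card=500
  {F}: scan cost=250, card=250
  {D}: scan cost=500, card=500
  {AE}: card=40; try (E,nl_idx)→240, (A,hash)→1200, (E,merge)→5140, (A,merge)→5620, (E,hash)→9040, (E,nl)→10020 …(+1); best=240 via (E,nl_idx)
  {AC}: card=1000; try (A,hash)→700, (C,merge)→2390, (A,merge)→2620, (C,hash)→4040, (C,nl)→5020, (A,nl)→5250; best=700 via (A,hash)
  {BC}: card=12500; try (C,hash)→5000, (B,merge)→7500, (C,merge)→7750, (B,hash)→9500, (B,nl)→125250, (C,nl)→125500; best=5000 via (C,hash)
  {BF}: card=1000; try (F,hash)→5000, (F,nl_idx)→5500, (B,merge)→7500, (F,merge)→7750, (B,hash)→9500, (B,nl)→125250 …(+1); best=5000 via (F,hash)
  {DF}: card=12500; try (F,hash)→5000, (D,merge)→7500, (F,merge)→7750, (D,hash)→9500, (D,nl_idx)→15000, (F,nl_idx)→17000 …(+2); best=5000 via (F,hash)
  {ACE}: card=2000; try (C,merge)→2770, (C,hash)→4280, (C,nl)→10240, (E,hash)→10700, (E,nl_idx)→11700, (E,merge)→16700 …(+1); best=2770 via (C,merge)
  {ABC}: card=50000; try (B,hash)→10700, (B,merge)→16700, (A,hash)→17700, (A,merge)→192620, (A,nl)→255000, (B,nl)→500700; best=10700 via (B,hash)
  {BCF}: card=25000; try (C,hash)→10000, (C,merge)→18250, (F,hash)→21500, (F,nl_idx)→130000, (F,merge)→194750, (C,nl)→255000 …(+1); best=10000 via (C,hash)
  {BDF}: card=50000; try (D,hash)→15000, (D,merge)→21000, (B,hash)→26500, (D,nl_idx)→64000, (B,merge)→197500, (D,nl)→505000 …(+1); best=15000 via (D,hash)
  {ABCE}: card=100000; try (B,hash)→13770, (B,merge)→31770, (E,hash)→69700, (E,nl_idx)→560700, (E,merge)→865700, (B,nl)→1002770 …(+1); best=13770 via (B,hash)
  {ABCF}: card=100000; try (A,hash)→35200, (F,hash)→64700, (A,merge)→410120, (A,nl)→510000, (F,nl_idx)→510700, (F,merge)→862950 …(+1); best=35200 via (A,hash)
  {BCDF}: card=1250000; try (D,hash)→44000, (C,hash)→69000, (D,merge)→415000, (C,merge)→867250, (D,nl_idx)→1485000, (D,nl)→12510000 …(+1); best=44000 via (D,hash)
  {ABCEF}: card=200000; try (F,hash)→117770, (E,hash)→144200, (F,nl_idx)→1013770, (E,nl_idx)→1135200, (F,merge)→1816020, (E,merge)→1840200 …(+2); best=117770 via (F,hash)
  {ABCDF}: card=5000000; try (D,hash)→144200, (A,hash)→1294200, (D,merge)→1840200, (D,nl_idx)→5935200, (A,nl)→25044000, (A,merge)→27544120 …(+1); best=144200 via (D,hash)
  {ABCDEF}: card=10000000; try (D,hash)→326770, (D,merge)→3922770, (E,hash)→5153200, (D,nl_idx)→11917770, (E,nl_idx)→55144200, (D,nl)→100117770 …(+2); best=326770 via (D,hash)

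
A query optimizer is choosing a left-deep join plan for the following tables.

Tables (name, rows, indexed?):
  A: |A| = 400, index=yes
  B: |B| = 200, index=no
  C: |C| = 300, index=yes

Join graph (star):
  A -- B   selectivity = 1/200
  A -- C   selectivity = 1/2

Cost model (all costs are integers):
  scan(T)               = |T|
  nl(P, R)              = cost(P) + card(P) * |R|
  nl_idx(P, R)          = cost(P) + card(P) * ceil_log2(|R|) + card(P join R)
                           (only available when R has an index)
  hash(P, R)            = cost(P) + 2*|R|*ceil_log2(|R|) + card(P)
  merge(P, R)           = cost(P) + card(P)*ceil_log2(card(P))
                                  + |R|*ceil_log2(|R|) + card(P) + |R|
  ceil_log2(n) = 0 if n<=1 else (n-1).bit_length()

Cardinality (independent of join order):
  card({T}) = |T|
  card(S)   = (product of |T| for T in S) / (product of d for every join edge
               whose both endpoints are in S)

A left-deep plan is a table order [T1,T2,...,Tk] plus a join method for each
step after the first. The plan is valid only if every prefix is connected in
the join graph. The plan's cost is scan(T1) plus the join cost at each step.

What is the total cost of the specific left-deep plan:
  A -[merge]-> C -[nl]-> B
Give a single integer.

12007400

step 1: scan A: cost=400, card=400
step 2: join C via merge
    card(P join C) = 400*300/(2) = 60000
    cost = 400 + 400*9 + 300*9 + 400 + 300 = 7400
step 3: join B via nl
    card(P join B) = 60000*200/(200) = 60000
    cost = 7400 + 60000*200 = 12007400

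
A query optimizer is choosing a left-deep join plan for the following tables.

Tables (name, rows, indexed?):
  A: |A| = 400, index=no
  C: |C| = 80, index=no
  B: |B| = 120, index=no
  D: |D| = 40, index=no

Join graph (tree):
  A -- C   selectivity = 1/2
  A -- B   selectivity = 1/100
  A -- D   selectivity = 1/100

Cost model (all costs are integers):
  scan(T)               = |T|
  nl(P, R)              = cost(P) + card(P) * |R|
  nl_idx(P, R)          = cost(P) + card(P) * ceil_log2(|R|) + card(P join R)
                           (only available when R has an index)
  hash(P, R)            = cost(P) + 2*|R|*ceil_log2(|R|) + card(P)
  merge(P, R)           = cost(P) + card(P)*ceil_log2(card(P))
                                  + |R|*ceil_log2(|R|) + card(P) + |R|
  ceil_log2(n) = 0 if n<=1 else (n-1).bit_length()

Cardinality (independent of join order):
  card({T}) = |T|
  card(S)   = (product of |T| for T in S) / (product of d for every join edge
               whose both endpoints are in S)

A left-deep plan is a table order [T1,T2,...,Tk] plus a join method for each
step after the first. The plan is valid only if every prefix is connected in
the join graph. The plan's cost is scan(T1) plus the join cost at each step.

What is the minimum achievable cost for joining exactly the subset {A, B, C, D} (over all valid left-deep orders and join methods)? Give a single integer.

4432

Selinger DP over subsets of {A,B,C,D}:
  {A}: scan cost=400, card=400
  {C}: scan cost=80, card=80
  {B}: scan cost=120, card=120
  {D}: scan cost=40, card=40
  {AC}: card=16000; try (C,hash)→1920, (A,merge)→4720, (C,merge)→5040, (A,hash)→7360, (A,nl)→32080, (C,nl)→32400; best=1920 via (C,hash)
  {AB}: card=480; try (B,hash)→2480, (A,merge)→5080, (B,merge)→5360, (A,hash)→7440, (A,nl)→48120, (B,nl)→48400; best=2480 via (B,hash)
  {AD}: card=160; try (D,hash)→1280, (A,merge)→4320, (D,merge)→4680, (A,hash)→7280, (A,nl)→16040, (D,nl)→16400; best=1280 via (D,hash)
  {ABC}: card=19200; try (C,hash)→4080, (C,merge)→7920, (B,hash)→19600, (C,nl)→40880, (B,merge)→242880, (B,nl)→1921920; best=4080 via (C,hash)
  {ACD}: card=6400; try (C,hash)→2560, (C,merge)→3360, (C,nl)→14080, (D,hash)→18400, (D,merge)→242200, (D,nl)→641920; best=2560 via (C,hash)
  {ABD}: card=192; try (B,hash)→3120, (D,hash)→3440, (B,merge)→3680, (D,merge)→7560, (B,nl)→20480, (D,nl)→21680; best=3120 via (B,hash)
  {ABCD}: card=7680; try (C,hash)→4432, (C,merge)→5488, (B,hash)→10640, (C,nl)→18480, (D,hash)→23760, (B,merge)→93120 …(+3); best=4432 via (C,hash)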